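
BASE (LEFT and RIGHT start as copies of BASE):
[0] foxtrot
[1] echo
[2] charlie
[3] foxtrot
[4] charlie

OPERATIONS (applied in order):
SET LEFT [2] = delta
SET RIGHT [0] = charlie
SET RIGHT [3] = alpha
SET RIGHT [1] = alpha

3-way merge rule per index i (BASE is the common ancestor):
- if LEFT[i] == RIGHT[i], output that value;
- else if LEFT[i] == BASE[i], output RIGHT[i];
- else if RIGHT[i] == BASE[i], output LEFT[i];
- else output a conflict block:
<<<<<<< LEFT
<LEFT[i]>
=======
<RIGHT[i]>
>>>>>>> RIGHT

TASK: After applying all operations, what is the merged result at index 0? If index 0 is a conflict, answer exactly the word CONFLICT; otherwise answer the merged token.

Final LEFT:  [foxtrot, echo, delta, foxtrot, charlie]
Final RIGHT: [charlie, alpha, charlie, alpha, charlie]
i=0: L=foxtrot=BASE, R=charlie -> take RIGHT -> charlie
i=1: L=echo=BASE, R=alpha -> take RIGHT -> alpha
i=2: L=delta, R=charlie=BASE -> take LEFT -> delta
i=3: L=foxtrot=BASE, R=alpha -> take RIGHT -> alpha
i=4: L=charlie R=charlie -> agree -> charlie
Index 0 -> charlie

Answer: charlie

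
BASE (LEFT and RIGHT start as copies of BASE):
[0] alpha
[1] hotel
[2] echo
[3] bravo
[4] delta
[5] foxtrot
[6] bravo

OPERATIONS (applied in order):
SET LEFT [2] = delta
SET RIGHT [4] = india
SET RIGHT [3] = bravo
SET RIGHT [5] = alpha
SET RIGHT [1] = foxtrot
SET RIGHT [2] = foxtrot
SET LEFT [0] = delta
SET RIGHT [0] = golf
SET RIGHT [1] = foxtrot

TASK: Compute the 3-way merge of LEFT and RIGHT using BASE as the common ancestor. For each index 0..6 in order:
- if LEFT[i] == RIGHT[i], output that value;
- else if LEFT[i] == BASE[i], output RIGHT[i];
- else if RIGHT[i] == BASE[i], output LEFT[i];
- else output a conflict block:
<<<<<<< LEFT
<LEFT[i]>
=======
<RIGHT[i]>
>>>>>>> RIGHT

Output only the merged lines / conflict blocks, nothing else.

Final LEFT:  [delta, hotel, delta, bravo, delta, foxtrot, bravo]
Final RIGHT: [golf, foxtrot, foxtrot, bravo, india, alpha, bravo]
i=0: BASE=alpha L=delta R=golf all differ -> CONFLICT
i=1: L=hotel=BASE, R=foxtrot -> take RIGHT -> foxtrot
i=2: BASE=echo L=delta R=foxtrot all differ -> CONFLICT
i=3: L=bravo R=bravo -> agree -> bravo
i=4: L=delta=BASE, R=india -> take RIGHT -> india
i=5: L=foxtrot=BASE, R=alpha -> take RIGHT -> alpha
i=6: L=bravo R=bravo -> agree -> bravo

Answer: <<<<<<< LEFT
delta
=======
golf
>>>>>>> RIGHT
foxtrot
<<<<<<< LEFT
delta
=======
foxtrot
>>>>>>> RIGHT
bravo
india
alpha
bravo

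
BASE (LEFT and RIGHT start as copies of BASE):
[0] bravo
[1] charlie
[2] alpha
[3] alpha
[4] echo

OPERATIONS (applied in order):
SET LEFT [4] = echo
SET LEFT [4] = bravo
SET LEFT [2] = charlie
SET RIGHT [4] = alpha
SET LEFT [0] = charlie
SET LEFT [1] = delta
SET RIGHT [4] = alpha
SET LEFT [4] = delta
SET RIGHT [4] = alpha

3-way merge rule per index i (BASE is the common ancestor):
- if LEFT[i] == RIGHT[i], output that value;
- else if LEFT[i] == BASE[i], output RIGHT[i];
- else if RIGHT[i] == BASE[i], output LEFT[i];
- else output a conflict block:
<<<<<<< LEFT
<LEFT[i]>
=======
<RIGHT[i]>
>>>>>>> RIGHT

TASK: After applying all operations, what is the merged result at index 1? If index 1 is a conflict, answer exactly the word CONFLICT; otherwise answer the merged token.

Answer: delta

Derivation:
Final LEFT:  [charlie, delta, charlie, alpha, delta]
Final RIGHT: [bravo, charlie, alpha, alpha, alpha]
i=0: L=charlie, R=bravo=BASE -> take LEFT -> charlie
i=1: L=delta, R=charlie=BASE -> take LEFT -> delta
i=2: L=charlie, R=alpha=BASE -> take LEFT -> charlie
i=3: L=alpha R=alpha -> agree -> alpha
i=4: BASE=echo L=delta R=alpha all differ -> CONFLICT
Index 1 -> delta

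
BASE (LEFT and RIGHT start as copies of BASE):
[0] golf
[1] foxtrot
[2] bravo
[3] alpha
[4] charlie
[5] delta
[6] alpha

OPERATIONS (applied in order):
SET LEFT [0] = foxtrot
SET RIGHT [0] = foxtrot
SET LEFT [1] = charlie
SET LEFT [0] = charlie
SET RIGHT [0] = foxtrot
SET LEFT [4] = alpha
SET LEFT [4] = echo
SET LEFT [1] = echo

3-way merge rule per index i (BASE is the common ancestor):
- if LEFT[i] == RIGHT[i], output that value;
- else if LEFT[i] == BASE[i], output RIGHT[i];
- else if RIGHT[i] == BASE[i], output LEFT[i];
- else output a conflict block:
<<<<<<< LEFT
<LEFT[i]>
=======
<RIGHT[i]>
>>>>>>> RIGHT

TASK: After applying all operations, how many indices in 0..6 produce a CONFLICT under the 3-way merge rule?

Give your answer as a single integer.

Answer: 1

Derivation:
Final LEFT:  [charlie, echo, bravo, alpha, echo, delta, alpha]
Final RIGHT: [foxtrot, foxtrot, bravo, alpha, charlie, delta, alpha]
i=0: BASE=golf L=charlie R=foxtrot all differ -> CONFLICT
i=1: L=echo, R=foxtrot=BASE -> take LEFT -> echo
i=2: L=bravo R=bravo -> agree -> bravo
i=3: L=alpha R=alpha -> agree -> alpha
i=4: L=echo, R=charlie=BASE -> take LEFT -> echo
i=5: L=delta R=delta -> agree -> delta
i=6: L=alpha R=alpha -> agree -> alpha
Conflict count: 1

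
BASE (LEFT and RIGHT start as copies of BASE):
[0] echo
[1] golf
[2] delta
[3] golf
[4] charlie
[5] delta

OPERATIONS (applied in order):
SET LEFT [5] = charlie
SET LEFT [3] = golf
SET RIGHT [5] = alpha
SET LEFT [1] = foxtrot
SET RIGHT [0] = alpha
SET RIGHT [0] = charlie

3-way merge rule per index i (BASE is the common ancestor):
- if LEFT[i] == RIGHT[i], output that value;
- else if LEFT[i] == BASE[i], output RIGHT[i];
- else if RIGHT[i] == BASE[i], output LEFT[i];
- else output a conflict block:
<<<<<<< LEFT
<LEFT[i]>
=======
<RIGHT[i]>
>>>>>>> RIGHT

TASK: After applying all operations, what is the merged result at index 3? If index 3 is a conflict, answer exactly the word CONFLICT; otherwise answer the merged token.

Final LEFT:  [echo, foxtrot, delta, golf, charlie, charlie]
Final RIGHT: [charlie, golf, delta, golf, charlie, alpha]
i=0: L=echo=BASE, R=charlie -> take RIGHT -> charlie
i=1: L=foxtrot, R=golf=BASE -> take LEFT -> foxtrot
i=2: L=delta R=delta -> agree -> delta
i=3: L=golf R=golf -> agree -> golf
i=4: L=charlie R=charlie -> agree -> charlie
i=5: BASE=delta L=charlie R=alpha all differ -> CONFLICT
Index 3 -> golf

Answer: golf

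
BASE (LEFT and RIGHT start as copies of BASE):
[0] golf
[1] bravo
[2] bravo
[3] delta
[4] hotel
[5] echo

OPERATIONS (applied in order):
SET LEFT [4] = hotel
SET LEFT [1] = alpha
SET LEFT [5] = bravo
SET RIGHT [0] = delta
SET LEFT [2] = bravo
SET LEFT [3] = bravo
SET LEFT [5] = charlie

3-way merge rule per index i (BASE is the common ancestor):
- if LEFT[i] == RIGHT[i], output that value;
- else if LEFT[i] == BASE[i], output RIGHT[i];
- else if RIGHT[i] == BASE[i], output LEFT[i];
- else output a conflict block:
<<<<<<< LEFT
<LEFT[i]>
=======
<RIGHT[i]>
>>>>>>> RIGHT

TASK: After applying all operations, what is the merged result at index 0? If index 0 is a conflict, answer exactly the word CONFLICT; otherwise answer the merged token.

Final LEFT:  [golf, alpha, bravo, bravo, hotel, charlie]
Final RIGHT: [delta, bravo, bravo, delta, hotel, echo]
i=0: L=golf=BASE, R=delta -> take RIGHT -> delta
i=1: L=alpha, R=bravo=BASE -> take LEFT -> alpha
i=2: L=bravo R=bravo -> agree -> bravo
i=3: L=bravo, R=delta=BASE -> take LEFT -> bravo
i=4: L=hotel R=hotel -> agree -> hotel
i=5: L=charlie, R=echo=BASE -> take LEFT -> charlie
Index 0 -> delta

Answer: delta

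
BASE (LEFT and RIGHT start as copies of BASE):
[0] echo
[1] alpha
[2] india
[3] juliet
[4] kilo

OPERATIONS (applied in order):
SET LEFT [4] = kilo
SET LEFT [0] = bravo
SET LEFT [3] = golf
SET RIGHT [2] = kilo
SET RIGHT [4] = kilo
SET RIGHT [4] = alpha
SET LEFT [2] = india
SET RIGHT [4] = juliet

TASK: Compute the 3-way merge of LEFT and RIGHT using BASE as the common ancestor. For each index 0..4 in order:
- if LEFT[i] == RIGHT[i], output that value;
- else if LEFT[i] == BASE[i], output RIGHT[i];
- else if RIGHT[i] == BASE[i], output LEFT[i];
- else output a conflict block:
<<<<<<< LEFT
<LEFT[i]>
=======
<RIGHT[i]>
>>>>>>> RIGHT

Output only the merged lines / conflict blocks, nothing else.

Answer: bravo
alpha
kilo
golf
juliet

Derivation:
Final LEFT:  [bravo, alpha, india, golf, kilo]
Final RIGHT: [echo, alpha, kilo, juliet, juliet]
i=0: L=bravo, R=echo=BASE -> take LEFT -> bravo
i=1: L=alpha R=alpha -> agree -> alpha
i=2: L=india=BASE, R=kilo -> take RIGHT -> kilo
i=3: L=golf, R=juliet=BASE -> take LEFT -> golf
i=4: L=kilo=BASE, R=juliet -> take RIGHT -> juliet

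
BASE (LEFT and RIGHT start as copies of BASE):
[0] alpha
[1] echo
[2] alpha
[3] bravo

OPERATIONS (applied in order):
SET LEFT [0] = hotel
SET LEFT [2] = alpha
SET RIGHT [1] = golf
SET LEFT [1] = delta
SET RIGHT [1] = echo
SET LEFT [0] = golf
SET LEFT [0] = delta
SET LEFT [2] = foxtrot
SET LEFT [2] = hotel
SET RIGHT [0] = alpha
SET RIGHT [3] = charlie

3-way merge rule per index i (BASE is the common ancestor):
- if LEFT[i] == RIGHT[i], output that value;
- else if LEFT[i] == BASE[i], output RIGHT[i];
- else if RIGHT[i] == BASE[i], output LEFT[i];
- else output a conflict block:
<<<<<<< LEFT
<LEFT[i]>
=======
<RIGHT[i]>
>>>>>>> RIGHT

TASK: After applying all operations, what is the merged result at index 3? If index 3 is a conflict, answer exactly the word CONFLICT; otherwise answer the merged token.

Final LEFT:  [delta, delta, hotel, bravo]
Final RIGHT: [alpha, echo, alpha, charlie]
i=0: L=delta, R=alpha=BASE -> take LEFT -> delta
i=1: L=delta, R=echo=BASE -> take LEFT -> delta
i=2: L=hotel, R=alpha=BASE -> take LEFT -> hotel
i=3: L=bravo=BASE, R=charlie -> take RIGHT -> charlie
Index 3 -> charlie

Answer: charlie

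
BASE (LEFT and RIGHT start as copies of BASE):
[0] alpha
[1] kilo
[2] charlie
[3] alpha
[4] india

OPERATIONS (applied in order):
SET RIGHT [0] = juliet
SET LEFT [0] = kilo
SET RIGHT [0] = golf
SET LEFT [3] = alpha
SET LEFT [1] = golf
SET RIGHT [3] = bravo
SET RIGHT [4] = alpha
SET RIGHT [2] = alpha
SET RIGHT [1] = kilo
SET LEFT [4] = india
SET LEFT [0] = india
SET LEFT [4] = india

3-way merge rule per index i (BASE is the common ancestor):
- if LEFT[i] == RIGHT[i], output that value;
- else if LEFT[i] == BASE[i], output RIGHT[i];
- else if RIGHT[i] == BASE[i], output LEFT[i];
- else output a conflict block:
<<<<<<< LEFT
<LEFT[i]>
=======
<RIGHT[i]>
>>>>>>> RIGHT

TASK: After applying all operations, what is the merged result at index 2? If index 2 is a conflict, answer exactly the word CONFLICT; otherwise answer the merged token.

Answer: alpha

Derivation:
Final LEFT:  [india, golf, charlie, alpha, india]
Final RIGHT: [golf, kilo, alpha, bravo, alpha]
i=0: BASE=alpha L=india R=golf all differ -> CONFLICT
i=1: L=golf, R=kilo=BASE -> take LEFT -> golf
i=2: L=charlie=BASE, R=alpha -> take RIGHT -> alpha
i=3: L=alpha=BASE, R=bravo -> take RIGHT -> bravo
i=4: L=india=BASE, R=alpha -> take RIGHT -> alpha
Index 2 -> alpha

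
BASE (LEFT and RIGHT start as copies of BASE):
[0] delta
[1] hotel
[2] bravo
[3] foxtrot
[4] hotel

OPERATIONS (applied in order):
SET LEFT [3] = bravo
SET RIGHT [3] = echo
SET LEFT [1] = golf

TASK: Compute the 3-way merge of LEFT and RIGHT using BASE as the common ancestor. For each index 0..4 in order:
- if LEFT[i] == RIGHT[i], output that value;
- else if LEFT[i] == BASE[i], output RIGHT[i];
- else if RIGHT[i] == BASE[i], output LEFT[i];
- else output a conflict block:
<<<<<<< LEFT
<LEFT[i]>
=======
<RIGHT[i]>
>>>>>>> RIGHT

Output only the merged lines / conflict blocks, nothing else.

Final LEFT:  [delta, golf, bravo, bravo, hotel]
Final RIGHT: [delta, hotel, bravo, echo, hotel]
i=0: L=delta R=delta -> agree -> delta
i=1: L=golf, R=hotel=BASE -> take LEFT -> golf
i=2: L=bravo R=bravo -> agree -> bravo
i=3: BASE=foxtrot L=bravo R=echo all differ -> CONFLICT
i=4: L=hotel R=hotel -> agree -> hotel

Answer: delta
golf
bravo
<<<<<<< LEFT
bravo
=======
echo
>>>>>>> RIGHT
hotel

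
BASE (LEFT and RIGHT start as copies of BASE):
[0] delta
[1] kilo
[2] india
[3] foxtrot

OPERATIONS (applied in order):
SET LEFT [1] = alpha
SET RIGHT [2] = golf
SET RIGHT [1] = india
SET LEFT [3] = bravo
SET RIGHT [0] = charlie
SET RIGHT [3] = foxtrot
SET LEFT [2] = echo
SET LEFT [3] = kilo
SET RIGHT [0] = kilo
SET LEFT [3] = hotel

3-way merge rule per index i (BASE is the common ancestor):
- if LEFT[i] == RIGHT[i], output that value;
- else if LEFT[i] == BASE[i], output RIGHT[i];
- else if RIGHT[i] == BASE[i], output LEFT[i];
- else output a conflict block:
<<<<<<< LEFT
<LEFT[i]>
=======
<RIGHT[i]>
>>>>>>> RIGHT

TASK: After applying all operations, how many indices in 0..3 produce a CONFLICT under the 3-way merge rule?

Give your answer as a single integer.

Final LEFT:  [delta, alpha, echo, hotel]
Final RIGHT: [kilo, india, golf, foxtrot]
i=0: L=delta=BASE, R=kilo -> take RIGHT -> kilo
i=1: BASE=kilo L=alpha R=india all differ -> CONFLICT
i=2: BASE=india L=echo R=golf all differ -> CONFLICT
i=3: L=hotel, R=foxtrot=BASE -> take LEFT -> hotel
Conflict count: 2

Answer: 2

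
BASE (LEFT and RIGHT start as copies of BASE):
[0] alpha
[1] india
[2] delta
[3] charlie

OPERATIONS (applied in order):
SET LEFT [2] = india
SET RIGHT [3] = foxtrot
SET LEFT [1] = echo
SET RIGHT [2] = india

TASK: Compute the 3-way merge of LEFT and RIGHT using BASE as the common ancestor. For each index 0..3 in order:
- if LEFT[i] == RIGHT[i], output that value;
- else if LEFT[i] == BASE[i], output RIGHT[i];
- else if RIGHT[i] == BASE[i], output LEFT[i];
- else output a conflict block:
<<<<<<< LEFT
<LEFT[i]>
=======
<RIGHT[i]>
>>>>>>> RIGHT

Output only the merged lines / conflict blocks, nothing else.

Final LEFT:  [alpha, echo, india, charlie]
Final RIGHT: [alpha, india, india, foxtrot]
i=0: L=alpha R=alpha -> agree -> alpha
i=1: L=echo, R=india=BASE -> take LEFT -> echo
i=2: L=india R=india -> agree -> india
i=3: L=charlie=BASE, R=foxtrot -> take RIGHT -> foxtrot

Answer: alpha
echo
india
foxtrot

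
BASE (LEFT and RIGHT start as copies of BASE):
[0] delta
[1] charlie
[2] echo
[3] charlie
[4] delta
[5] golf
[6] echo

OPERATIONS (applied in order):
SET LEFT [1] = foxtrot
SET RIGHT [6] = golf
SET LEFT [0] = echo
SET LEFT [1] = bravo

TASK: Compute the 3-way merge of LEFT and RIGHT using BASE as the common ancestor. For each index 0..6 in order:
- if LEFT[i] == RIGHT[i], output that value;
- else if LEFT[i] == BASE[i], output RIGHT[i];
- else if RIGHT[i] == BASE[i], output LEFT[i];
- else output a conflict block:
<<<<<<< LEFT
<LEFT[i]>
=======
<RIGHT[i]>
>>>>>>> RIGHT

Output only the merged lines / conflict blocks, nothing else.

Final LEFT:  [echo, bravo, echo, charlie, delta, golf, echo]
Final RIGHT: [delta, charlie, echo, charlie, delta, golf, golf]
i=0: L=echo, R=delta=BASE -> take LEFT -> echo
i=1: L=bravo, R=charlie=BASE -> take LEFT -> bravo
i=2: L=echo R=echo -> agree -> echo
i=3: L=charlie R=charlie -> agree -> charlie
i=4: L=delta R=delta -> agree -> delta
i=5: L=golf R=golf -> agree -> golf
i=6: L=echo=BASE, R=golf -> take RIGHT -> golf

Answer: echo
bravo
echo
charlie
delta
golf
golf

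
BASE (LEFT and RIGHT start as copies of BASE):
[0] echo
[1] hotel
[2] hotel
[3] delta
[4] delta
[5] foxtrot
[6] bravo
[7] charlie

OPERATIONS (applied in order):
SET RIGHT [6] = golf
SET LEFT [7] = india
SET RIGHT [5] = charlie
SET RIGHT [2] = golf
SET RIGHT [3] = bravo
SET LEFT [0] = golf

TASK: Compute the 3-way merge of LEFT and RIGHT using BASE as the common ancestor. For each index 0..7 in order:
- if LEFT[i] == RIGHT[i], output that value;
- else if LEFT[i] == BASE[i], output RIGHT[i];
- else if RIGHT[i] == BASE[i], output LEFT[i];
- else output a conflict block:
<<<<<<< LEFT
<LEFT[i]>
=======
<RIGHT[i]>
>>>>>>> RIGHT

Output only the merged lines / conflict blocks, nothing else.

Final LEFT:  [golf, hotel, hotel, delta, delta, foxtrot, bravo, india]
Final RIGHT: [echo, hotel, golf, bravo, delta, charlie, golf, charlie]
i=0: L=golf, R=echo=BASE -> take LEFT -> golf
i=1: L=hotel R=hotel -> agree -> hotel
i=2: L=hotel=BASE, R=golf -> take RIGHT -> golf
i=3: L=delta=BASE, R=bravo -> take RIGHT -> bravo
i=4: L=delta R=delta -> agree -> delta
i=5: L=foxtrot=BASE, R=charlie -> take RIGHT -> charlie
i=6: L=bravo=BASE, R=golf -> take RIGHT -> golf
i=7: L=india, R=charlie=BASE -> take LEFT -> india

Answer: golf
hotel
golf
bravo
delta
charlie
golf
india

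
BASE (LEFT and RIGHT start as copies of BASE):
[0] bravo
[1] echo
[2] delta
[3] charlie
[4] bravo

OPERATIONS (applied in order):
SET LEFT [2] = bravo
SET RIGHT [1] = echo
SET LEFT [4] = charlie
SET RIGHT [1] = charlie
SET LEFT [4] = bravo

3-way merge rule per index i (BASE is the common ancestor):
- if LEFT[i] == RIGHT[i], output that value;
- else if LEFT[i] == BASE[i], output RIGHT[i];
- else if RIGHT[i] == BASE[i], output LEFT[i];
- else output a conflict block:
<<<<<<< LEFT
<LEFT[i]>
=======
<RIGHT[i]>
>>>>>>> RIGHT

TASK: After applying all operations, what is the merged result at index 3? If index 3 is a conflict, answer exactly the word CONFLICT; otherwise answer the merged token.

Answer: charlie

Derivation:
Final LEFT:  [bravo, echo, bravo, charlie, bravo]
Final RIGHT: [bravo, charlie, delta, charlie, bravo]
i=0: L=bravo R=bravo -> agree -> bravo
i=1: L=echo=BASE, R=charlie -> take RIGHT -> charlie
i=2: L=bravo, R=delta=BASE -> take LEFT -> bravo
i=3: L=charlie R=charlie -> agree -> charlie
i=4: L=bravo R=bravo -> agree -> bravo
Index 3 -> charlie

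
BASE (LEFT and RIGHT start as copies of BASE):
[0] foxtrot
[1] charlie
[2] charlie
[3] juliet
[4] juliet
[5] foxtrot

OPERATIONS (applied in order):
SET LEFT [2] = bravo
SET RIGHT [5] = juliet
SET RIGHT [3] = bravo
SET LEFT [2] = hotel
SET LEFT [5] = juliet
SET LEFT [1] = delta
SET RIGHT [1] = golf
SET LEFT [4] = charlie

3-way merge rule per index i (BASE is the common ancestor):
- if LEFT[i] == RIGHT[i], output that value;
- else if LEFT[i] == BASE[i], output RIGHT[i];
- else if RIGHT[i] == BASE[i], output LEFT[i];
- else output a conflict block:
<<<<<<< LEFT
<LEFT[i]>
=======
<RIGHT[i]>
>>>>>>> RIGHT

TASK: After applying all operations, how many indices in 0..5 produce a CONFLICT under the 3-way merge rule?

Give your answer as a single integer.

Answer: 1

Derivation:
Final LEFT:  [foxtrot, delta, hotel, juliet, charlie, juliet]
Final RIGHT: [foxtrot, golf, charlie, bravo, juliet, juliet]
i=0: L=foxtrot R=foxtrot -> agree -> foxtrot
i=1: BASE=charlie L=delta R=golf all differ -> CONFLICT
i=2: L=hotel, R=charlie=BASE -> take LEFT -> hotel
i=3: L=juliet=BASE, R=bravo -> take RIGHT -> bravo
i=4: L=charlie, R=juliet=BASE -> take LEFT -> charlie
i=5: L=juliet R=juliet -> agree -> juliet
Conflict count: 1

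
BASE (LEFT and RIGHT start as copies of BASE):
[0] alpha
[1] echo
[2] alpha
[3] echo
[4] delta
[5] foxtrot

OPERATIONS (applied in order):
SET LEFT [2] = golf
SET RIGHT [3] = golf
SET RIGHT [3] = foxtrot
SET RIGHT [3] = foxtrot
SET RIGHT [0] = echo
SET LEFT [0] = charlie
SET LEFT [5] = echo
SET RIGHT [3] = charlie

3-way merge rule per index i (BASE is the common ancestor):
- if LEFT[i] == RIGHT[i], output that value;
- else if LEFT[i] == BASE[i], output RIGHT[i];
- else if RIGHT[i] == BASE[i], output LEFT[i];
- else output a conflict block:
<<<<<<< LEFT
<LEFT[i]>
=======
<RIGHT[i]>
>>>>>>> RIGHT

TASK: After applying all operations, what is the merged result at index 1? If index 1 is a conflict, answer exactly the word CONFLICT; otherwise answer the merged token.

Final LEFT:  [charlie, echo, golf, echo, delta, echo]
Final RIGHT: [echo, echo, alpha, charlie, delta, foxtrot]
i=0: BASE=alpha L=charlie R=echo all differ -> CONFLICT
i=1: L=echo R=echo -> agree -> echo
i=2: L=golf, R=alpha=BASE -> take LEFT -> golf
i=3: L=echo=BASE, R=charlie -> take RIGHT -> charlie
i=4: L=delta R=delta -> agree -> delta
i=5: L=echo, R=foxtrot=BASE -> take LEFT -> echo
Index 1 -> echo

Answer: echo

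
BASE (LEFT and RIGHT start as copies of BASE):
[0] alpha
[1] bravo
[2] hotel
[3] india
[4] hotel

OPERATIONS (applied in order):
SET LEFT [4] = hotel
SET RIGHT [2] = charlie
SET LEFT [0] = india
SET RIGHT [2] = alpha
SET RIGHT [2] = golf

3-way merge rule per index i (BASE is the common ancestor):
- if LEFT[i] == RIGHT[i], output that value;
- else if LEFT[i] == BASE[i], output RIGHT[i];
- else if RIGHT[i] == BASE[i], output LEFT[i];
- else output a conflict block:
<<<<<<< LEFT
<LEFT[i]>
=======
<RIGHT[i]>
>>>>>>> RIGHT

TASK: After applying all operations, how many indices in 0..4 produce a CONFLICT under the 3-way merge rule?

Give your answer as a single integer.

Answer: 0

Derivation:
Final LEFT:  [india, bravo, hotel, india, hotel]
Final RIGHT: [alpha, bravo, golf, india, hotel]
i=0: L=india, R=alpha=BASE -> take LEFT -> india
i=1: L=bravo R=bravo -> agree -> bravo
i=2: L=hotel=BASE, R=golf -> take RIGHT -> golf
i=3: L=india R=india -> agree -> india
i=4: L=hotel R=hotel -> agree -> hotel
Conflict count: 0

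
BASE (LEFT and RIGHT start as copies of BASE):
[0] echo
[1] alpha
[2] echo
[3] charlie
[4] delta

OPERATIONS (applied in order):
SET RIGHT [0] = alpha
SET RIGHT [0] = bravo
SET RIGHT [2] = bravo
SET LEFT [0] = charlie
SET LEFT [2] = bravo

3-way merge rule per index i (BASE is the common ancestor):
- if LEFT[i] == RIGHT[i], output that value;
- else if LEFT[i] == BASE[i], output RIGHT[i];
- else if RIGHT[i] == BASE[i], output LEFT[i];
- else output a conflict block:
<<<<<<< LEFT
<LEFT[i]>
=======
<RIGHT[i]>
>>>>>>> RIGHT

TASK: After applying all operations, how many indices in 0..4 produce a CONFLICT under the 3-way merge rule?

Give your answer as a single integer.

Final LEFT:  [charlie, alpha, bravo, charlie, delta]
Final RIGHT: [bravo, alpha, bravo, charlie, delta]
i=0: BASE=echo L=charlie R=bravo all differ -> CONFLICT
i=1: L=alpha R=alpha -> agree -> alpha
i=2: L=bravo R=bravo -> agree -> bravo
i=3: L=charlie R=charlie -> agree -> charlie
i=4: L=delta R=delta -> agree -> delta
Conflict count: 1

Answer: 1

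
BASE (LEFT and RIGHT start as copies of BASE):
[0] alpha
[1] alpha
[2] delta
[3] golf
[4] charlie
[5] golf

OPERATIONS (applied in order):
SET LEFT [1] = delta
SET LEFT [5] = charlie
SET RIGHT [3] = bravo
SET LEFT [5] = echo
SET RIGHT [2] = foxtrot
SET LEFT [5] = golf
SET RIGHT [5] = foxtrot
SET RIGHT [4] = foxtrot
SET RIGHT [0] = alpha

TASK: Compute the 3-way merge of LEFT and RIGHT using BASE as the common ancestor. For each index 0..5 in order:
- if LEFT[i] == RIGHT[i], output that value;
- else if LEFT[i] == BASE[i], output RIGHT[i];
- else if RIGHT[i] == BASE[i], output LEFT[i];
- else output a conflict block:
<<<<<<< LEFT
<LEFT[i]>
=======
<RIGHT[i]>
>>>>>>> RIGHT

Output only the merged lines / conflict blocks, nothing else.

Final LEFT:  [alpha, delta, delta, golf, charlie, golf]
Final RIGHT: [alpha, alpha, foxtrot, bravo, foxtrot, foxtrot]
i=0: L=alpha R=alpha -> agree -> alpha
i=1: L=delta, R=alpha=BASE -> take LEFT -> delta
i=2: L=delta=BASE, R=foxtrot -> take RIGHT -> foxtrot
i=3: L=golf=BASE, R=bravo -> take RIGHT -> bravo
i=4: L=charlie=BASE, R=foxtrot -> take RIGHT -> foxtrot
i=5: L=golf=BASE, R=foxtrot -> take RIGHT -> foxtrot

Answer: alpha
delta
foxtrot
bravo
foxtrot
foxtrot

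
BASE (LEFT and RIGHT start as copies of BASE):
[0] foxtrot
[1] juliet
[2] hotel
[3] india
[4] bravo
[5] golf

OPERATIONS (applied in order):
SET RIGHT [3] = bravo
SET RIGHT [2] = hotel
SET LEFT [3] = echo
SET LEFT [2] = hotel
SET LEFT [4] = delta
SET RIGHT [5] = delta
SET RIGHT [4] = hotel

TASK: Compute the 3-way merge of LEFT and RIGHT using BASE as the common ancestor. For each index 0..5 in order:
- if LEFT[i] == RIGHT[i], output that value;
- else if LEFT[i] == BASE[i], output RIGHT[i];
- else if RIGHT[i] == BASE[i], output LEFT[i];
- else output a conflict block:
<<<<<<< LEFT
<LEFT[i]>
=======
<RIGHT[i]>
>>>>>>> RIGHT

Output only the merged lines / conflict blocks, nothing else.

Final LEFT:  [foxtrot, juliet, hotel, echo, delta, golf]
Final RIGHT: [foxtrot, juliet, hotel, bravo, hotel, delta]
i=0: L=foxtrot R=foxtrot -> agree -> foxtrot
i=1: L=juliet R=juliet -> agree -> juliet
i=2: L=hotel R=hotel -> agree -> hotel
i=3: BASE=india L=echo R=bravo all differ -> CONFLICT
i=4: BASE=bravo L=delta R=hotel all differ -> CONFLICT
i=5: L=golf=BASE, R=delta -> take RIGHT -> delta

Answer: foxtrot
juliet
hotel
<<<<<<< LEFT
echo
=======
bravo
>>>>>>> RIGHT
<<<<<<< LEFT
delta
=======
hotel
>>>>>>> RIGHT
delta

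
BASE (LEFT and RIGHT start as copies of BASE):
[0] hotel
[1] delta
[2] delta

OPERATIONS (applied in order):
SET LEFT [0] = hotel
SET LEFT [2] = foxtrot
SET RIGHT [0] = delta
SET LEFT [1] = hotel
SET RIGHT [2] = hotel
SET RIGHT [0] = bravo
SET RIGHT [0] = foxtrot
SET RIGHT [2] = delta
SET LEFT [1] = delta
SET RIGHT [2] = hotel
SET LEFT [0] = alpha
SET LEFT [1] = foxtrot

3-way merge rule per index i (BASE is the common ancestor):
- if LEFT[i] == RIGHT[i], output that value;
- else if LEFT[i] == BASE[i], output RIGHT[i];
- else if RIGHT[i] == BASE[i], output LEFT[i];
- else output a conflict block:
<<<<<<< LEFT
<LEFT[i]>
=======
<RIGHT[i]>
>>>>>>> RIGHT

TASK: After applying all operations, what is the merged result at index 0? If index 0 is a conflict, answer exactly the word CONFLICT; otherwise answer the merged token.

Final LEFT:  [alpha, foxtrot, foxtrot]
Final RIGHT: [foxtrot, delta, hotel]
i=0: BASE=hotel L=alpha R=foxtrot all differ -> CONFLICT
i=1: L=foxtrot, R=delta=BASE -> take LEFT -> foxtrot
i=2: BASE=delta L=foxtrot R=hotel all differ -> CONFLICT
Index 0 -> CONFLICT

Answer: CONFLICT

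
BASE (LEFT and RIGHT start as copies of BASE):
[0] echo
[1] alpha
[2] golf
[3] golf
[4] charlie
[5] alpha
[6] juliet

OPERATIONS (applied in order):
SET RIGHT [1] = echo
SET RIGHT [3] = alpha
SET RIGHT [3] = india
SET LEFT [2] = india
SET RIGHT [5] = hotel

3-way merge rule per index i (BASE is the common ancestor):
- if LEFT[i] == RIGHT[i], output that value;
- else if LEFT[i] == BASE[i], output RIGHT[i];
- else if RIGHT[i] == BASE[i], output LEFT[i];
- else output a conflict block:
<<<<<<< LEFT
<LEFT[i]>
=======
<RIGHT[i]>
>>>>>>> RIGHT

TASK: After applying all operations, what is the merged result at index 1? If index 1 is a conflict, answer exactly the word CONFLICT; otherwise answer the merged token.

Final LEFT:  [echo, alpha, india, golf, charlie, alpha, juliet]
Final RIGHT: [echo, echo, golf, india, charlie, hotel, juliet]
i=0: L=echo R=echo -> agree -> echo
i=1: L=alpha=BASE, R=echo -> take RIGHT -> echo
i=2: L=india, R=golf=BASE -> take LEFT -> india
i=3: L=golf=BASE, R=india -> take RIGHT -> india
i=4: L=charlie R=charlie -> agree -> charlie
i=5: L=alpha=BASE, R=hotel -> take RIGHT -> hotel
i=6: L=juliet R=juliet -> agree -> juliet
Index 1 -> echo

Answer: echo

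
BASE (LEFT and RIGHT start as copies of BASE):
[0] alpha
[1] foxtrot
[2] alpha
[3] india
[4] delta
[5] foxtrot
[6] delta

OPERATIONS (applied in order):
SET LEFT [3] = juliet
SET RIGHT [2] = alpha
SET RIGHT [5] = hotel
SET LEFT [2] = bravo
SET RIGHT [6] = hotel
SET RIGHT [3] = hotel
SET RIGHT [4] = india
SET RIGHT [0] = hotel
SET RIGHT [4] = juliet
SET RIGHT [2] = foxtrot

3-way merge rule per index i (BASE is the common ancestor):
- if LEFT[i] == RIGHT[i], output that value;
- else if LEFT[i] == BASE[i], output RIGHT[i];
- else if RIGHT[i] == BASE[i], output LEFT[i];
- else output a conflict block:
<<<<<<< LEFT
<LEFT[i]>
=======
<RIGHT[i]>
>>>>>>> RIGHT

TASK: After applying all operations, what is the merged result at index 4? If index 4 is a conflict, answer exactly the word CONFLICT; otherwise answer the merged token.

Final LEFT:  [alpha, foxtrot, bravo, juliet, delta, foxtrot, delta]
Final RIGHT: [hotel, foxtrot, foxtrot, hotel, juliet, hotel, hotel]
i=0: L=alpha=BASE, R=hotel -> take RIGHT -> hotel
i=1: L=foxtrot R=foxtrot -> agree -> foxtrot
i=2: BASE=alpha L=bravo R=foxtrot all differ -> CONFLICT
i=3: BASE=india L=juliet R=hotel all differ -> CONFLICT
i=4: L=delta=BASE, R=juliet -> take RIGHT -> juliet
i=5: L=foxtrot=BASE, R=hotel -> take RIGHT -> hotel
i=6: L=delta=BASE, R=hotel -> take RIGHT -> hotel
Index 4 -> juliet

Answer: juliet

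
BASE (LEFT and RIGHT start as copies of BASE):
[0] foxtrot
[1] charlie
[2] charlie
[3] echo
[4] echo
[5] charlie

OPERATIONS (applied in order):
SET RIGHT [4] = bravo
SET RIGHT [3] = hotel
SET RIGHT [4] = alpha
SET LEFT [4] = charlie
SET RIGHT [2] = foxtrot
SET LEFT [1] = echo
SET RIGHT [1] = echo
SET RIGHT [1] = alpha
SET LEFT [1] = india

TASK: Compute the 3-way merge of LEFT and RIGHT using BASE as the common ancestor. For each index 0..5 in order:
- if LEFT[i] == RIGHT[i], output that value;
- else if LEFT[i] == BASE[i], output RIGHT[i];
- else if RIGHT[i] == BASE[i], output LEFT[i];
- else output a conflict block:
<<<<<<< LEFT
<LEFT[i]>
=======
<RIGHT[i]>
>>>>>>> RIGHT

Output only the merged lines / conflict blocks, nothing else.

Final LEFT:  [foxtrot, india, charlie, echo, charlie, charlie]
Final RIGHT: [foxtrot, alpha, foxtrot, hotel, alpha, charlie]
i=0: L=foxtrot R=foxtrot -> agree -> foxtrot
i=1: BASE=charlie L=india R=alpha all differ -> CONFLICT
i=2: L=charlie=BASE, R=foxtrot -> take RIGHT -> foxtrot
i=3: L=echo=BASE, R=hotel -> take RIGHT -> hotel
i=4: BASE=echo L=charlie R=alpha all differ -> CONFLICT
i=5: L=charlie R=charlie -> agree -> charlie

Answer: foxtrot
<<<<<<< LEFT
india
=======
alpha
>>>>>>> RIGHT
foxtrot
hotel
<<<<<<< LEFT
charlie
=======
alpha
>>>>>>> RIGHT
charlie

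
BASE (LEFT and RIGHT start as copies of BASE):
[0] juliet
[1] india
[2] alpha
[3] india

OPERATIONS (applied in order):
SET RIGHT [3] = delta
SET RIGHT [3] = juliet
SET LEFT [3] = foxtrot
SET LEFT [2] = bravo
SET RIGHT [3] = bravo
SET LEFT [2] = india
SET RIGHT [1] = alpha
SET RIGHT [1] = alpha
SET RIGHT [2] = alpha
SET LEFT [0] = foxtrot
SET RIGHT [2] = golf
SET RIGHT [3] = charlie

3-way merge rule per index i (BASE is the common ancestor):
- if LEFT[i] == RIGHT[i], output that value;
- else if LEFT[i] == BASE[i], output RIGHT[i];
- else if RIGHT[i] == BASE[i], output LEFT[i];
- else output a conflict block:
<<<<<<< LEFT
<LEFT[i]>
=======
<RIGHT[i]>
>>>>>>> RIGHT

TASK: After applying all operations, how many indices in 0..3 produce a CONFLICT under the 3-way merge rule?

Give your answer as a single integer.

Answer: 2

Derivation:
Final LEFT:  [foxtrot, india, india, foxtrot]
Final RIGHT: [juliet, alpha, golf, charlie]
i=0: L=foxtrot, R=juliet=BASE -> take LEFT -> foxtrot
i=1: L=india=BASE, R=alpha -> take RIGHT -> alpha
i=2: BASE=alpha L=india R=golf all differ -> CONFLICT
i=3: BASE=india L=foxtrot R=charlie all differ -> CONFLICT
Conflict count: 2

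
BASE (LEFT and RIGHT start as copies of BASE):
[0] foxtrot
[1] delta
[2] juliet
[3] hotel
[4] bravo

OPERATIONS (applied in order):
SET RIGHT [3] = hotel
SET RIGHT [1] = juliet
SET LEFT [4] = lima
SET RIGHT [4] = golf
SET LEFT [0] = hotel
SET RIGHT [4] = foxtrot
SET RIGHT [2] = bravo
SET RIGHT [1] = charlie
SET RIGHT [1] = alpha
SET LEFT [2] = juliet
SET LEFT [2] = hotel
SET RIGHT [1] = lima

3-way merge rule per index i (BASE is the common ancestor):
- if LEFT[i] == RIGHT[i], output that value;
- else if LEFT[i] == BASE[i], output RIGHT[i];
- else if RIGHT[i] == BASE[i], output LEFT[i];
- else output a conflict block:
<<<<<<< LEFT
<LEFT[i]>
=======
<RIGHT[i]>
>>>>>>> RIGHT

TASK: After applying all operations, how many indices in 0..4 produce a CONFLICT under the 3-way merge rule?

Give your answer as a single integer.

Final LEFT:  [hotel, delta, hotel, hotel, lima]
Final RIGHT: [foxtrot, lima, bravo, hotel, foxtrot]
i=0: L=hotel, R=foxtrot=BASE -> take LEFT -> hotel
i=1: L=delta=BASE, R=lima -> take RIGHT -> lima
i=2: BASE=juliet L=hotel R=bravo all differ -> CONFLICT
i=3: L=hotel R=hotel -> agree -> hotel
i=4: BASE=bravo L=lima R=foxtrot all differ -> CONFLICT
Conflict count: 2

Answer: 2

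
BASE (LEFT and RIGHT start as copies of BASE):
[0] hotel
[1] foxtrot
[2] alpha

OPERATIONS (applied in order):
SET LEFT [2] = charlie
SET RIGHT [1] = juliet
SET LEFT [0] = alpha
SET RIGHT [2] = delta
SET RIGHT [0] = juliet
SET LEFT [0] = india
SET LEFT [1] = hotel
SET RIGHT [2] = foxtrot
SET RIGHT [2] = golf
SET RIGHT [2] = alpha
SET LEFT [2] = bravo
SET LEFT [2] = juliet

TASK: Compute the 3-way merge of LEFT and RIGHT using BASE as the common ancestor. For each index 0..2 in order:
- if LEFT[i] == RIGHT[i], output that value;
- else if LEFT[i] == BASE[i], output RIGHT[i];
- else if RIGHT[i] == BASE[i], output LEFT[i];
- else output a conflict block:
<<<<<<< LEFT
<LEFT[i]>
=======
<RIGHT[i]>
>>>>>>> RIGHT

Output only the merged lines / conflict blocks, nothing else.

Answer: <<<<<<< LEFT
india
=======
juliet
>>>>>>> RIGHT
<<<<<<< LEFT
hotel
=======
juliet
>>>>>>> RIGHT
juliet

Derivation:
Final LEFT:  [india, hotel, juliet]
Final RIGHT: [juliet, juliet, alpha]
i=0: BASE=hotel L=india R=juliet all differ -> CONFLICT
i=1: BASE=foxtrot L=hotel R=juliet all differ -> CONFLICT
i=2: L=juliet, R=alpha=BASE -> take LEFT -> juliet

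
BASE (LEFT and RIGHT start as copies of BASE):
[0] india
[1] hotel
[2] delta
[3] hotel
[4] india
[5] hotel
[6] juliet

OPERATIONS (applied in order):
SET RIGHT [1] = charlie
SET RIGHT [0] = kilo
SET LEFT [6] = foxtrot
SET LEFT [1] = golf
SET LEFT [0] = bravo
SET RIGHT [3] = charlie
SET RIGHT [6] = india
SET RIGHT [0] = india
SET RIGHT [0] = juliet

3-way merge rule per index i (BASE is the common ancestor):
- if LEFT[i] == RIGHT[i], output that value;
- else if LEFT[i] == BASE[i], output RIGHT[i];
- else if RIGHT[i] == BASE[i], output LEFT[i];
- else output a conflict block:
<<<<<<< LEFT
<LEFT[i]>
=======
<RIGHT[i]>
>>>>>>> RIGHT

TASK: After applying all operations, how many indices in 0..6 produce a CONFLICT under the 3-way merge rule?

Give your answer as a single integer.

Final LEFT:  [bravo, golf, delta, hotel, india, hotel, foxtrot]
Final RIGHT: [juliet, charlie, delta, charlie, india, hotel, india]
i=0: BASE=india L=bravo R=juliet all differ -> CONFLICT
i=1: BASE=hotel L=golf R=charlie all differ -> CONFLICT
i=2: L=delta R=delta -> agree -> delta
i=3: L=hotel=BASE, R=charlie -> take RIGHT -> charlie
i=4: L=india R=india -> agree -> india
i=5: L=hotel R=hotel -> agree -> hotel
i=6: BASE=juliet L=foxtrot R=india all differ -> CONFLICT
Conflict count: 3

Answer: 3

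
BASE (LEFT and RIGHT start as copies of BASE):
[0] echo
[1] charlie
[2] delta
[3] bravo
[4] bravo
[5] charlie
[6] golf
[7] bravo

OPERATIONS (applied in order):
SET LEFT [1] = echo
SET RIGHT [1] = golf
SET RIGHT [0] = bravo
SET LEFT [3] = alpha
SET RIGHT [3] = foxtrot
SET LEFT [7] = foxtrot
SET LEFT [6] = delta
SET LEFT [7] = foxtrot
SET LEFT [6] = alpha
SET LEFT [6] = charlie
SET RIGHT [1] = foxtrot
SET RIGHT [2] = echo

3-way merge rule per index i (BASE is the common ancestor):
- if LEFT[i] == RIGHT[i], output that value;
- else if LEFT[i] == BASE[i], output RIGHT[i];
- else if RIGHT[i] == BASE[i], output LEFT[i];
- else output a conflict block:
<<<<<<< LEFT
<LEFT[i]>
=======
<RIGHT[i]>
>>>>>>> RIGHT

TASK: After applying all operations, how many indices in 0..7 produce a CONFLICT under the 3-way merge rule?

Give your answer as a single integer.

Final LEFT:  [echo, echo, delta, alpha, bravo, charlie, charlie, foxtrot]
Final RIGHT: [bravo, foxtrot, echo, foxtrot, bravo, charlie, golf, bravo]
i=0: L=echo=BASE, R=bravo -> take RIGHT -> bravo
i=1: BASE=charlie L=echo R=foxtrot all differ -> CONFLICT
i=2: L=delta=BASE, R=echo -> take RIGHT -> echo
i=3: BASE=bravo L=alpha R=foxtrot all differ -> CONFLICT
i=4: L=bravo R=bravo -> agree -> bravo
i=5: L=charlie R=charlie -> agree -> charlie
i=6: L=charlie, R=golf=BASE -> take LEFT -> charlie
i=7: L=foxtrot, R=bravo=BASE -> take LEFT -> foxtrot
Conflict count: 2

Answer: 2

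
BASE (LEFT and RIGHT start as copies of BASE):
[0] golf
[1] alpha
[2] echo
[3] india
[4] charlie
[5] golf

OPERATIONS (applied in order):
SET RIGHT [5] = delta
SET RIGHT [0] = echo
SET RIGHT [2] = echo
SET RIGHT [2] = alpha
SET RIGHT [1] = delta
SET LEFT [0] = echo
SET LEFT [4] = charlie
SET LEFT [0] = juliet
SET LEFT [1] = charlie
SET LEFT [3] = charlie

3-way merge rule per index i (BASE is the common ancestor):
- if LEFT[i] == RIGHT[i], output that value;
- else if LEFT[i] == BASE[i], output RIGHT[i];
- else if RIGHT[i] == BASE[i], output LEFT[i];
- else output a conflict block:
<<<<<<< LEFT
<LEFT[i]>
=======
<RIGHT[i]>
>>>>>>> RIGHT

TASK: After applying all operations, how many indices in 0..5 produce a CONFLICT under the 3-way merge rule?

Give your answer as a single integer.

Final LEFT:  [juliet, charlie, echo, charlie, charlie, golf]
Final RIGHT: [echo, delta, alpha, india, charlie, delta]
i=0: BASE=golf L=juliet R=echo all differ -> CONFLICT
i=1: BASE=alpha L=charlie R=delta all differ -> CONFLICT
i=2: L=echo=BASE, R=alpha -> take RIGHT -> alpha
i=3: L=charlie, R=india=BASE -> take LEFT -> charlie
i=4: L=charlie R=charlie -> agree -> charlie
i=5: L=golf=BASE, R=delta -> take RIGHT -> delta
Conflict count: 2

Answer: 2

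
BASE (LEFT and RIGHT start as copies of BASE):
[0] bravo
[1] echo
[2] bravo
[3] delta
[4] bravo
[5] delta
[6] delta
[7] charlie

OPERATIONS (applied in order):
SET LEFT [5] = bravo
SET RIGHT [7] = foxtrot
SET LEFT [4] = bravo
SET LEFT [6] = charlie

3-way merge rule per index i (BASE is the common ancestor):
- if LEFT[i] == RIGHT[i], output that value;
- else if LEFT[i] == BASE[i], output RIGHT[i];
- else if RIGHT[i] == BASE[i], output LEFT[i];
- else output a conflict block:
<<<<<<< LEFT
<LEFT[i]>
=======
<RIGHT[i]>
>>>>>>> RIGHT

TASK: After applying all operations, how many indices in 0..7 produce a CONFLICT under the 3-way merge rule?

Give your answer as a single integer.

Final LEFT:  [bravo, echo, bravo, delta, bravo, bravo, charlie, charlie]
Final RIGHT: [bravo, echo, bravo, delta, bravo, delta, delta, foxtrot]
i=0: L=bravo R=bravo -> agree -> bravo
i=1: L=echo R=echo -> agree -> echo
i=2: L=bravo R=bravo -> agree -> bravo
i=3: L=delta R=delta -> agree -> delta
i=4: L=bravo R=bravo -> agree -> bravo
i=5: L=bravo, R=delta=BASE -> take LEFT -> bravo
i=6: L=charlie, R=delta=BASE -> take LEFT -> charlie
i=7: L=charlie=BASE, R=foxtrot -> take RIGHT -> foxtrot
Conflict count: 0

Answer: 0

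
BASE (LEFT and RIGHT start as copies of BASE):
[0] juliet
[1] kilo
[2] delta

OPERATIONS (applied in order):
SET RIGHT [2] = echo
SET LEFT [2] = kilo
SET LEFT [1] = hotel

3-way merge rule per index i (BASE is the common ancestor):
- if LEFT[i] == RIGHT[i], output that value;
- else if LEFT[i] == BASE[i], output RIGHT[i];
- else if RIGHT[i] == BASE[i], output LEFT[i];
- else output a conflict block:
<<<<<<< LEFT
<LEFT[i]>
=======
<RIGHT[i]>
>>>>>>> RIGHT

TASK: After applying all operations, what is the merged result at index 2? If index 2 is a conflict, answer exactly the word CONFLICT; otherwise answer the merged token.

Answer: CONFLICT

Derivation:
Final LEFT:  [juliet, hotel, kilo]
Final RIGHT: [juliet, kilo, echo]
i=0: L=juliet R=juliet -> agree -> juliet
i=1: L=hotel, R=kilo=BASE -> take LEFT -> hotel
i=2: BASE=delta L=kilo R=echo all differ -> CONFLICT
Index 2 -> CONFLICT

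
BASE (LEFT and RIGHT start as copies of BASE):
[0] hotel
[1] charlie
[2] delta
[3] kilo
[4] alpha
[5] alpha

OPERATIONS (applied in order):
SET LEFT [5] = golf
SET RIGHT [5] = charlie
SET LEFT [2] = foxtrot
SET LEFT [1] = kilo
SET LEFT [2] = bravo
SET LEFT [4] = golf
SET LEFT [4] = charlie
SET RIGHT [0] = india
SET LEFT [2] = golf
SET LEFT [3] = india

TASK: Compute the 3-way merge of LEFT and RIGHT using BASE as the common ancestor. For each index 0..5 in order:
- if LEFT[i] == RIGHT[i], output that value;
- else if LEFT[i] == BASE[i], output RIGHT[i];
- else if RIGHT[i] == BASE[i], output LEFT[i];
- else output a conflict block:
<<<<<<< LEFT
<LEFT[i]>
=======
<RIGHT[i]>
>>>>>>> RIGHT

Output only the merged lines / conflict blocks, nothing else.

Final LEFT:  [hotel, kilo, golf, india, charlie, golf]
Final RIGHT: [india, charlie, delta, kilo, alpha, charlie]
i=0: L=hotel=BASE, R=india -> take RIGHT -> india
i=1: L=kilo, R=charlie=BASE -> take LEFT -> kilo
i=2: L=golf, R=delta=BASE -> take LEFT -> golf
i=3: L=india, R=kilo=BASE -> take LEFT -> india
i=4: L=charlie, R=alpha=BASE -> take LEFT -> charlie
i=5: BASE=alpha L=golf R=charlie all differ -> CONFLICT

Answer: india
kilo
golf
india
charlie
<<<<<<< LEFT
golf
=======
charlie
>>>>>>> RIGHT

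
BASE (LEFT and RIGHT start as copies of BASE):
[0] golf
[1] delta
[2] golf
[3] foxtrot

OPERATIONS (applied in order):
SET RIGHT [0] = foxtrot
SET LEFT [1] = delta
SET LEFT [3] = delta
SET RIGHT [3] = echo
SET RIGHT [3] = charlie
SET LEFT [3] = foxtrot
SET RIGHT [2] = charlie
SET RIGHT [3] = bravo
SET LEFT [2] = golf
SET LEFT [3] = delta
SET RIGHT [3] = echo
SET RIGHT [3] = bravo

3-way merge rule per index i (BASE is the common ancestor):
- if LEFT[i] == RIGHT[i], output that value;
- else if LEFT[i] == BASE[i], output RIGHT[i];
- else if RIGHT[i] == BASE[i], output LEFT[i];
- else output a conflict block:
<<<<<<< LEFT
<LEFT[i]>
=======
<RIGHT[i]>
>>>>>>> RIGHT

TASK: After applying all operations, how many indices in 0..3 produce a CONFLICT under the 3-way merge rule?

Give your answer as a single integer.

Answer: 1

Derivation:
Final LEFT:  [golf, delta, golf, delta]
Final RIGHT: [foxtrot, delta, charlie, bravo]
i=0: L=golf=BASE, R=foxtrot -> take RIGHT -> foxtrot
i=1: L=delta R=delta -> agree -> delta
i=2: L=golf=BASE, R=charlie -> take RIGHT -> charlie
i=3: BASE=foxtrot L=delta R=bravo all differ -> CONFLICT
Conflict count: 1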